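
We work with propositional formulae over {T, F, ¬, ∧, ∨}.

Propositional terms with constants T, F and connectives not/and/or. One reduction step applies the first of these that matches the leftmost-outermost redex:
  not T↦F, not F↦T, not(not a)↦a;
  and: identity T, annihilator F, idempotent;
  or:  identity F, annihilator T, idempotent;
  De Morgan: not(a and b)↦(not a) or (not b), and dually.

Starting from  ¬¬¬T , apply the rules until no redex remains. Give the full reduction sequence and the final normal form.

  start: ¬¬¬T
  [1] ¬T
  [2] F

Answer: normal form = F  (in 2 steps)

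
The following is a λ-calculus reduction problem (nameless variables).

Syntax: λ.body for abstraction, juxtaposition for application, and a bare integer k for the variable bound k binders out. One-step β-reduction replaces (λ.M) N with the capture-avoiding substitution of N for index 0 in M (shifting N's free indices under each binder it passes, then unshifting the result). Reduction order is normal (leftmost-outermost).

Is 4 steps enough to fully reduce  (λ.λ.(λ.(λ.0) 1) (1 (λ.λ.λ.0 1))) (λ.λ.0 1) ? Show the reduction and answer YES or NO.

  start: (λ.λ.(λ.(λ.0) 1) (1 (λ.λ.λ.0 1))) (λ.λ.0 1)
  [1] λ.(λ.(λ.0) 1) ((λ.λ.0 1) (λ.λ.λ.0 1))
  [2] λ.(λ.0) 0
  [3] λ.0

Answer: YES — reaches normal form λ.0 in 3 ≤ 4 steps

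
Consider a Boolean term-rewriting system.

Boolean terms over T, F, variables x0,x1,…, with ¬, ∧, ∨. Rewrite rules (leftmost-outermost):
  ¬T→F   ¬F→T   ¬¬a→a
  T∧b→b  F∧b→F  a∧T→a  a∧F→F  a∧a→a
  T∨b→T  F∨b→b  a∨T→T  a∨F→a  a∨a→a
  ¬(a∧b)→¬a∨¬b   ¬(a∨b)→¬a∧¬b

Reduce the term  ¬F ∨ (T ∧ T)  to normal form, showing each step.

Answer: normal form = T  (in 2 steps)

Reduction:
  start: ¬F ∨ (T ∧ T)
  step 1: T ∨ (T ∧ T)
  step 2: T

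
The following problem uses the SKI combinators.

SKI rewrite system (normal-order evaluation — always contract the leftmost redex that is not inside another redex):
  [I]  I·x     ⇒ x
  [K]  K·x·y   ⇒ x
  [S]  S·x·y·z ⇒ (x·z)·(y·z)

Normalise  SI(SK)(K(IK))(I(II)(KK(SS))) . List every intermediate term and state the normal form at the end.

Answer: normal form = KK  (in 8 steps)

Reduction:
  start: SI(SK)(K(IK))(I(II)(KK(SS)))
  →1  I(K(IK))(SK(K(IK)))(I(II)(KK(SS)))
  →2  K(IK)(SK(K(IK)))(I(II)(KK(SS)))
  →3  IK(I(II)(KK(SS)))
  →4  K(I(II)(KK(SS)))
  →5  K(II(KK(SS)))
  →6  K(I(KK(SS)))
  →7  K(KK(SS))
  →8  KK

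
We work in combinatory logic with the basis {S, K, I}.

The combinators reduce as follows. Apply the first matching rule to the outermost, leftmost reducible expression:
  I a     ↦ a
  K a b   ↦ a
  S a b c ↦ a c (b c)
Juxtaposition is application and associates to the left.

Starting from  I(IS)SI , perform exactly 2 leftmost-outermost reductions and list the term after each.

Answer: after 2 steps: SSI

Working:
  start: I(IS)SI
  [1] ISSI
  [2] SSI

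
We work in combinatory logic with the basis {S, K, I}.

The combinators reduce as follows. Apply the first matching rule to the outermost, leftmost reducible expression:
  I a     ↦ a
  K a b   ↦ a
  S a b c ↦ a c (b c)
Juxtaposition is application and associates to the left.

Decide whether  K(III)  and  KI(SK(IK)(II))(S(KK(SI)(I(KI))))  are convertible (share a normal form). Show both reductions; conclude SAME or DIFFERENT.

Answer: DIFFERENT — A ⇓ KI, B ⇓ S(K(KI))

Working:
Term A:
  start: K(III)
  [1] K(II)
  [2] KI

Term B:
  start: KI(SK(IK)(II))(S(KK(SI)(I(KI))))
  [1] I(S(KK(SI)(I(KI))))
  [2] S(KK(SI)(I(KI)))
  [3] S(K(I(KI)))
  [4] S(K(KI))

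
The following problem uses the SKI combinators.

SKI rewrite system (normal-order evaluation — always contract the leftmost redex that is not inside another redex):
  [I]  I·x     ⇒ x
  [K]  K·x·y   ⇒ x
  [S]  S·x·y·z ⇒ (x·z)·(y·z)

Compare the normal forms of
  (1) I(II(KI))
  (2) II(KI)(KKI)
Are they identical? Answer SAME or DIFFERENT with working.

Answer: DIFFERENT — A ⇓ KI, B ⇓ I

Derivation:
Term A:
  start: I(II(KI))
  [1] II(KI)
  [2] I(KI)
  [3] KI

Term B:
  start: II(KI)(KKI)
  [1] I(KI)(KKI)
  [2] KI(KKI)
  [3] I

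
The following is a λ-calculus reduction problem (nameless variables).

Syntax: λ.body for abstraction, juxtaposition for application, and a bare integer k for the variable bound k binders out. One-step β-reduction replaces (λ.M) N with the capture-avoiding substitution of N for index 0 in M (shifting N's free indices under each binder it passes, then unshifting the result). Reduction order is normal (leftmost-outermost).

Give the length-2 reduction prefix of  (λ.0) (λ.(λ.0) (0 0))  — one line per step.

Answer: after 2 steps: λ.0 0

Working:
  start: (λ.0) (λ.(λ.0) (0 0))
  →1  λ.(λ.0) (0 0)
  →2  λ.0 0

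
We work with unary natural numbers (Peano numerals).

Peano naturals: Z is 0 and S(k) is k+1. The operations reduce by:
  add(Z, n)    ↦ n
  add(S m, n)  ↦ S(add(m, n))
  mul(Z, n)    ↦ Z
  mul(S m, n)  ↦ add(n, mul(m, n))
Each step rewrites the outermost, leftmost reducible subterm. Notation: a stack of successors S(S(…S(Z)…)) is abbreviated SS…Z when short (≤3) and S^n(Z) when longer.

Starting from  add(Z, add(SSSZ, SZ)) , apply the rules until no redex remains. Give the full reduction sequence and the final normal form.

  start: add(Z, add(SSSZ, SZ))
  →1  add(SSSZ, SZ)
  →2  S(add(SSZ, SZ))
  →3  S(S(add(SZ, SZ)))
  →4  S(S(S(add(Z, SZ))))
  →5  S^4(Z)

Answer: normal form = S^4(Z)  (in 5 steps)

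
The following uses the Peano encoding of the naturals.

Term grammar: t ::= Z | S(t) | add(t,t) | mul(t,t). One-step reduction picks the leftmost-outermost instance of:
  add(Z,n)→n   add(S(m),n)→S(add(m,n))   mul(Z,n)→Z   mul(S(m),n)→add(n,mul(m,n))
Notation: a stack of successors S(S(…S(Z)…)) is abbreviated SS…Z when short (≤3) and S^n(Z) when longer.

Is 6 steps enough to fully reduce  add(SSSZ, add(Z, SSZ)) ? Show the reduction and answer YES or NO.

  start: add(SSSZ, add(Z, SSZ))
  →1  S(add(SSZ, add(Z, SSZ)))
  →2  S(S(add(SZ, add(Z, SSZ))))
  →3  S(S(S(add(Z, add(Z, SSZ)))))
  →4  S(S(S(add(Z, SSZ))))
  →5  S^5(Z)

Answer: YES — reaches normal form S^5(Z) in 5 ≤ 6 steps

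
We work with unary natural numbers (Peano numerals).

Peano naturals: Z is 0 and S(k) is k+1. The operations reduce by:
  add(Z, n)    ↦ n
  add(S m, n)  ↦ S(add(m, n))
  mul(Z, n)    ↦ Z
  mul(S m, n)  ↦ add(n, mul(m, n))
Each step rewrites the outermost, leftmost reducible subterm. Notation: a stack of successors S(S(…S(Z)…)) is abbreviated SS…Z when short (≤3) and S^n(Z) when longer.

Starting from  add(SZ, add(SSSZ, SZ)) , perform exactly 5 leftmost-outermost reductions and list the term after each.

Answer: after 5 steps: S(S(S(S(add(Z, SZ)))))

Reduction:
  start: add(SZ, add(SSSZ, SZ))
  [1] S(add(Z, add(SSSZ, SZ)))
  [2] S(add(SSSZ, SZ))
  [3] S(S(add(SSZ, SZ)))
  [4] S(S(S(add(SZ, SZ))))
  [5] S(S(S(S(add(Z, SZ)))))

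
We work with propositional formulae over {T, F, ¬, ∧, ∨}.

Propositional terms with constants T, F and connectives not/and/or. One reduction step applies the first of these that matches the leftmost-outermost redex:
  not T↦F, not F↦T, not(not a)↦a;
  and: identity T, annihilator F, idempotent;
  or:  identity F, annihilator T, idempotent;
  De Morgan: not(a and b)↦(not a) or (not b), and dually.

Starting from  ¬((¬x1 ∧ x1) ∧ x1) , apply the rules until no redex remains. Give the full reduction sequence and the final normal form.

  start: ¬((¬x1 ∧ x1) ∧ x1)
  →1  ¬(¬x1 ∧ x1) ∨ ¬x1
  →2  (¬¬x1 ∨ ¬x1) ∨ ¬x1
  →3  (x1 ∨ ¬x1) ∨ ¬x1

Answer: normal form = (x1 ∨ ¬x1) ∨ ¬x1  (in 3 steps)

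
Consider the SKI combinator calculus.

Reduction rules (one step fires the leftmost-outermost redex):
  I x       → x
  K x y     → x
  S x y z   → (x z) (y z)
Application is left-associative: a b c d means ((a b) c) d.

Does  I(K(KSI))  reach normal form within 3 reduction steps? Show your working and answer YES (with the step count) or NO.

  start: I(K(KSI))
  →1  K(KSI)
  →2  KS

Answer: YES — reaches normal form KS in 2 ≤ 3 steps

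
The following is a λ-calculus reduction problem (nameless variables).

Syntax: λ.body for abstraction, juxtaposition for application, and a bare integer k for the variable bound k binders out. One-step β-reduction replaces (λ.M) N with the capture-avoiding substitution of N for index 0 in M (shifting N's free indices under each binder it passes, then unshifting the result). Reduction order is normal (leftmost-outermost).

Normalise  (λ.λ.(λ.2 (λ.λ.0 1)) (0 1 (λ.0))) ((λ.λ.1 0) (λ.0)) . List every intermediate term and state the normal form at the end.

Answer: normal form = λ.λ.λ.0 1  (in 5 steps)

Working:
  start: (λ.λ.(λ.2 (λ.λ.0 1)) (0 1 (λ.0))) ((λ.λ.1 0) (λ.0))
  →1  λ.(λ.(λ.λ.1 0) (λ.0) (λ.λ.0 1)) (0 ((λ.λ.1 0) (λ.0)) (λ.0))
  →2  λ.(λ.λ.1 0) (λ.0) (λ.λ.0 1)
  →3  λ.(λ.(λ.0) 0) (λ.λ.0 1)
  →4  λ.(λ.0) (λ.λ.0 1)
  →5  λ.λ.λ.0 1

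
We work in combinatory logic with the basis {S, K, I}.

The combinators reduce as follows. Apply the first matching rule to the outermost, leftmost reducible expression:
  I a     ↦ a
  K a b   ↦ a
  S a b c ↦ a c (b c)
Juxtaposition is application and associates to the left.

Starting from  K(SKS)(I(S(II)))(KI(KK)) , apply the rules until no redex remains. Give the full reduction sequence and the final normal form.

  start: K(SKS)(I(S(II)))(KI(KK))
  step 1: SKS(KI(KK))
  step 2: K(KI(KK))(S(KI(KK)))
  step 3: KI(KK)
  step 4: I

Answer: normal form = I  (in 4 steps)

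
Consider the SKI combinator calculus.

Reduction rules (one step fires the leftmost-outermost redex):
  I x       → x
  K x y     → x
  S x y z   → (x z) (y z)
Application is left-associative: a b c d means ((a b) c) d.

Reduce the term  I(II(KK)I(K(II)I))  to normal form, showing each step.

  start: I(II(KK)I(K(II)I))
  [1] II(KK)I(K(II)I)
  [2] I(KK)I(K(II)I)
  [3] KKI(K(II)I)
  [4] K(K(II)I)
  [5] K(II)
  [6] KI

Answer: normal form = KI  (in 6 steps)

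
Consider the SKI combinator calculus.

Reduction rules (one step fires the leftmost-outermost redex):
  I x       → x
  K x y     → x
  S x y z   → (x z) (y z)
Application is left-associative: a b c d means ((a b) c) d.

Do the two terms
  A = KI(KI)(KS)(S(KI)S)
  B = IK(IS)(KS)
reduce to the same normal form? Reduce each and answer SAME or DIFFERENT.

Term A:
  start: KI(KI)(KS)(S(KI)S)
  [1] I(KS)(S(KI)S)
  [2] KS(S(KI)S)
  [3] S

Term B:
  start: IK(IS)(KS)
  [1] K(IS)(KS)
  [2] IS
  [3] S

Answer: SAME — A ⇓ S, B ⇓ S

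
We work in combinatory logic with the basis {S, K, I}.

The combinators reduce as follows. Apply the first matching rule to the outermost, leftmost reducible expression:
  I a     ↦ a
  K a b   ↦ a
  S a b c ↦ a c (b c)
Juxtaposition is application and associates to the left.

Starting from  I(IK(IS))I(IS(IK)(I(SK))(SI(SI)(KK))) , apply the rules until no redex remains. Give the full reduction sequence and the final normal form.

Answer: normal form = SK  (in 11 steps)

Working:
  start: I(IK(IS))I(IS(IK)(I(SK))(SI(SI)(KK)))
  step 1: IK(IS)I(IS(IK)(I(SK))(SI(SI)(KK)))
  step 2: K(IS)I(IS(IK)(I(SK))(SI(SI)(KK)))
  step 3: IS(IS(IK)(I(SK))(SI(SI)(KK)))
  step 4: S(IS(IK)(I(SK))(SI(SI)(KK)))
  step 5: S(S(IK)(I(SK))(SI(SI)(KK)))
  step 6: S(IK(SI(SI)(KK))(I(SK)(SI(SI)(KK))))
  step 7: S(K(SI(SI)(KK))(I(SK)(SI(SI)(KK))))
  step 8: S(SI(SI)(KK))
  step 9: S(I(KK)(SI(KK)))
  step 10: S(KK(SI(KK)))
  step 11: SK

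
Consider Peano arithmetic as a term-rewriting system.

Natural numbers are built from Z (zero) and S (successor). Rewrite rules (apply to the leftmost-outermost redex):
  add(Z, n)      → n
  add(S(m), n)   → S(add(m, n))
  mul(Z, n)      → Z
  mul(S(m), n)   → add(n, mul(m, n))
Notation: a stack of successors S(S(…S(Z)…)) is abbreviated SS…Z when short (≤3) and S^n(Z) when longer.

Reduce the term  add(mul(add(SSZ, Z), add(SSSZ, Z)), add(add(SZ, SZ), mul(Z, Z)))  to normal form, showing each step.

  start: add(mul(add(SSZ, Z), add(SSSZ, Z)), add(add(SZ, SZ), mul(Z, Z)))
  →1  add(mul(S(add(SZ, Z)), add(SSSZ, Z)), add(add(SZ, SZ), mul(Z, Z)))
  →2  add(add(add(SSSZ, Z), mul(add(SZ, Z), add(SSSZ, Z))), add(add(SZ, SZ), mul(Z, Z)))
  →3  add(add(S(add(SSZ, Z)), mul(add(SZ, Z), add(SSSZ, Z))), add(add(SZ, SZ), mul(Z, Z)))
  →4  add(S(add(add(SSZ, Z), mul(add(SZ, Z), add(SSSZ, Z)))), add(add(SZ, SZ), mul(Z, Z)))
  →5  S(add(add(add(SSZ, Z), mul(add(SZ, Z), add(SSSZ, Z))), add(add(SZ, SZ), mul(Z, Z))))
  →6  S(add(add(S(add(SZ, Z)), mul(add(SZ, Z), add(SSSZ, Z))), add(add(SZ, SZ), mul(Z, Z))))
  →7  S(add(S(add(add(SZ, Z), mul(add(SZ, Z), add(SSSZ, Z)))), add(add(SZ, SZ), mul(Z, Z))))
  →8  S(S(add(add(add(SZ, Z), mul(add(SZ, Z), add(SSSZ, Z))), add(add(SZ, SZ), mul(Z, Z)))))
  →9  S(S(add(add(S(add(Z, Z)), mul(add(SZ, Z), add(SSSZ, Z))), add(add(SZ, SZ), mul(Z, Z)))))
  →10  S(S(add(S(add(add(Z, Z), mul(add(SZ, Z), add(SSSZ, Z)))), add(add(SZ, SZ), mul(Z, Z)))))
  →11  S(S(S(add(add(add(Z, Z), mul(add(SZ, Z), add(SSSZ, Z))), add(add(SZ, SZ), mul(Z, Z))))))
  →12  S(S(S(add(add(Z, mul(add(SZ, Z), add(SSSZ, Z))), add(add(SZ, SZ), mul(Z, Z))))))
  →13  S(S(S(add(mul(add(SZ, Z), add(SSSZ, Z)), add(add(SZ, SZ), mul(Z, Z))))))
  →14  S(S(S(add(mul(S(add(Z, Z)), add(SSSZ, Z)), add(add(SZ, SZ), mul(Z, Z))))))
  →15  S(S(S(add(add(add(SSSZ, Z), mul(add(Z, Z), add(SSSZ, Z))), add(add(SZ, SZ), mul(Z, Z))))))
  →16  S(S(S(add(add(S(add(SSZ, Z)), mul(add(Z, Z), add(SSSZ, Z))), add(add(SZ, SZ), mul(Z, Z))))))
  →17  S(S(S(add(S(add(add(SSZ, Z), mul(add(Z, Z), add(SSSZ, Z)))), add(add(SZ, SZ), mul(Z, Z))))))
  →18  S(S(S(S(add(add(add(SSZ, Z), mul(add(Z, Z), add(SSSZ, Z))), add(add(SZ, SZ), mul(Z, Z)))))))
  →19  S(S(S(S(add(add(S(add(SZ, Z)), mul(add(Z, Z), add(SSSZ, Z))), add(add(SZ, SZ), mul(Z, Z)))))))
  →20  S(S(S(S(add(S(add(add(SZ, Z), mul(add(Z, Z), add(SSSZ, Z)))), add(add(SZ, SZ), mul(Z, Z)))))))
  →21  S(S(S(S(S(add(add(add(SZ, Z), mul(add(Z, Z), add(SSSZ, Z))), add(add(SZ, SZ), mul(Z, Z))))))))
  →22  S(S(S(S(S(add(add(S(add(Z, Z)), mul(add(Z, Z), add(SSSZ, Z))), add(add(SZ, SZ), mul(Z, Z))))))))
  →23  S(S(S(S(S(add(S(add(add(Z, Z), mul(add(Z, Z), add(SSSZ, Z)))), add(add(SZ, SZ), mul(Z, Z))))))))
  →24  S(S(S(S(S(S(add(add(add(Z, Z), mul(add(Z, Z), add(SSSZ, Z))), add(add(SZ, SZ), mul(Z, Z)))))))))
  →25  S(S(S(S(S(S(add(add(Z, mul(add(Z, Z), add(SSSZ, Z))), add(add(SZ, SZ), mul(Z, Z)))))))))
  →26  S(S(S(S(S(S(add(mul(add(Z, Z), add(SSSZ, Z)), add(add(SZ, SZ), mul(Z, Z)))))))))
  →27  S(S(S(S(S(S(add(mul(Z, add(SSSZ, Z)), add(add(SZ, SZ), mul(Z, Z)))))))))
  →28  S(S(S(S(S(S(add(Z, add(add(SZ, SZ), mul(Z, Z)))))))))
  →29  S(S(S(S(S(S(add(add(SZ, SZ), mul(Z, Z))))))))
  →30  S(S(S(S(S(S(add(S(add(Z, SZ)), mul(Z, Z))))))))
  →31  S(S(S(S(S(S(S(add(add(Z, SZ), mul(Z, Z)))))))))
  →32  S(S(S(S(S(S(S(add(SZ, mul(Z, Z)))))))))
  →33  S(S(S(S(S(S(S(S(add(Z, mul(Z, Z))))))))))
  →34  S(S(S(S(S(S(S(S(mul(Z, Z)))))))))
  →35  S^8(Z)

Answer: normal form = S^8(Z)  (in 35 steps)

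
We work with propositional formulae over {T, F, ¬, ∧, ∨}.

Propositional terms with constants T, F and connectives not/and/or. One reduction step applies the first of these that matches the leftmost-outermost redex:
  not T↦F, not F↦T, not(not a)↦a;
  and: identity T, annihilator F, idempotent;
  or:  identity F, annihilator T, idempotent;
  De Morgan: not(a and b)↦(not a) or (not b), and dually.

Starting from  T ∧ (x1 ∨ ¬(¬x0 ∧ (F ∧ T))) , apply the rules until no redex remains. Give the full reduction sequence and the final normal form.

Answer: normal form = T  (in 8 steps)

Working:
  start: T ∧ (x1 ∨ ¬(¬x0 ∧ (F ∧ T)))
  →1  x1 ∨ ¬(¬x0 ∧ (F ∧ T))
  →2  x1 ∨ (¬¬x0 ∨ ¬(F ∧ T))
  →3  x1 ∨ (x0 ∨ ¬(F ∧ T))
  →4  x1 ∨ (x0 ∨ (¬F ∨ ¬T))
  →5  x1 ∨ (x0 ∨ (T ∨ ¬T))
  →6  x1 ∨ (x0 ∨ T)
  →7  x1 ∨ T
  →8  T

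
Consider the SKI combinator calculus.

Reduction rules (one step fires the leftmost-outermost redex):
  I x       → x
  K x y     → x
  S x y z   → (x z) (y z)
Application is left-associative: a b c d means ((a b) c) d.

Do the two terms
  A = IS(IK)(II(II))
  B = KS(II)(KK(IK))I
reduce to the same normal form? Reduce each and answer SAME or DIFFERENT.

Answer: SAME — A ⇓ SKI, B ⇓ SKI

Reduction:
Term A:
  start: IS(IK)(II(II))
  →1  S(IK)(II(II))
  →2  SK(II(II))
  →3  SK(I(II))
  →4  SK(II)
  →5  SKI

Term B:
  start: KS(II)(KK(IK))I
  →1  S(KK(IK))I
  →2  SKI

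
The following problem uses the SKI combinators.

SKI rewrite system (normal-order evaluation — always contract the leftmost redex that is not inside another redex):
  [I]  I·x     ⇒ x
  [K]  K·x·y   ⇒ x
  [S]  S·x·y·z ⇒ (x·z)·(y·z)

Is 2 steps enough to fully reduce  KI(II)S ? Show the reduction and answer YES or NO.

Answer: YES — reaches normal form S in 2 ≤ 2 steps

Working:
  start: KI(II)S
  →1  IS
  →2  S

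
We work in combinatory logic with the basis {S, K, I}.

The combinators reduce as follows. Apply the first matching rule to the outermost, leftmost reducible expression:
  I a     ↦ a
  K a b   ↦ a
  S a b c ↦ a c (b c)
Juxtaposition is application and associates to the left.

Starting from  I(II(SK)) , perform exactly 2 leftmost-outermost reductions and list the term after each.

  start: I(II(SK))
  [1] II(SK)
  [2] I(SK)

Answer: after 2 steps: I(SK)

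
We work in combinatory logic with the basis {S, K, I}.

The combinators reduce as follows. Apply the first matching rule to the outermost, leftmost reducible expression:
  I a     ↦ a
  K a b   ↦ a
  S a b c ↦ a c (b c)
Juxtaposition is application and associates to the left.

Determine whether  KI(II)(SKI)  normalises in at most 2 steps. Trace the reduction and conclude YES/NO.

  start: KI(II)(SKI)
  →1  I(SKI)
  →2  SKI

Answer: YES — reaches normal form SKI in 2 ≤ 2 steps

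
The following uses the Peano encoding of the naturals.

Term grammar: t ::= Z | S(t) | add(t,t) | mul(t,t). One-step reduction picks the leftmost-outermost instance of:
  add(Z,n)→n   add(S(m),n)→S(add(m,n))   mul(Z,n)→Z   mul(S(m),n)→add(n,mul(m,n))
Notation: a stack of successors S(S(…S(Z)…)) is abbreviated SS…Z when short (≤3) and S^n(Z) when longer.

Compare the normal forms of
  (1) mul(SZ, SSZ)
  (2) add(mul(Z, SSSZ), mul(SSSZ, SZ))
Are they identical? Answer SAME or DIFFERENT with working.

Term A:
  start: mul(SZ, SSZ)
  →1  add(SSZ, mul(Z, SSZ))
  →2  S(add(SZ, mul(Z, SSZ)))
  →3  S(S(add(Z, mul(Z, SSZ))))
  →4  S(S(mul(Z, SSZ)))
  →5  SSZ

Term B:
  start: add(mul(Z, SSSZ), mul(SSSZ, SZ))
  →1  add(Z, mul(SSSZ, SZ))
  →2  mul(SSSZ, SZ)
  →3  add(SZ, mul(SSZ, SZ))
  →4  S(add(Z, mul(SSZ, SZ)))
  →5  S(mul(SSZ, SZ))
  →6  S(add(SZ, mul(SZ, SZ)))
  →7  S(S(add(Z, mul(SZ, SZ))))
  →8  S(S(mul(SZ, SZ)))
  →9  S(S(add(SZ, mul(Z, SZ))))
  →10  S(S(S(add(Z, mul(Z, SZ)))))
  →11  S(S(S(mul(Z, SZ))))
  →12  SSSZ

Answer: DIFFERENT — A ⇓ SSZ, B ⇓ SSSZ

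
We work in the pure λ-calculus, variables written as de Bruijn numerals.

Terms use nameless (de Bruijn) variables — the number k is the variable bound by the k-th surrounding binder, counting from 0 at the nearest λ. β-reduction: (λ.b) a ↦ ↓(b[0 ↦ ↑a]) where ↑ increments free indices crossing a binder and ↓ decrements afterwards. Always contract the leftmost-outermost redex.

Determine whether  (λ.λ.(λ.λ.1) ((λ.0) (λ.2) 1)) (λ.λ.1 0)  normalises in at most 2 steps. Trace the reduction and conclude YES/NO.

  start: (λ.λ.(λ.λ.1) ((λ.0) (λ.2) 1)) (λ.λ.1 0)
  step 1: λ.(λ.λ.1) ((λ.0) (λ.λ.λ.1 0) (λ.λ.1 0))
  step 2: λ.λ.(λ.0) (λ.λ.λ.1 0) (λ.λ.1 0)

Answer: NO — after 2 steps the term is λ.λ.(λ.0) (λ.λ.λ.1 0) (λ.λ.1 0), not yet normal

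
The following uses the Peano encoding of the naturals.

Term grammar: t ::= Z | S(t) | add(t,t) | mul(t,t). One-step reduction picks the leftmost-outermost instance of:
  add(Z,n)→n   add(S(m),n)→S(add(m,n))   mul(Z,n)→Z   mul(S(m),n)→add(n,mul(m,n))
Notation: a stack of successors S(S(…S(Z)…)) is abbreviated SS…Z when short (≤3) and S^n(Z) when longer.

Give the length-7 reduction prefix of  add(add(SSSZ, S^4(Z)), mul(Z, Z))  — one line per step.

Answer: after 7 steps: S(S(S(add(S^4(Z), mul(Z, Z)))))

Derivation:
  start: add(add(SSSZ, S^4(Z)), mul(Z, Z))
  →1  add(S(add(SSZ, S^4(Z))), mul(Z, Z))
  →2  S(add(add(SSZ, S^4(Z)), mul(Z, Z)))
  →3  S(add(S(add(SZ, S^4(Z))), mul(Z, Z)))
  →4  S(S(add(add(SZ, S^4(Z)), mul(Z, Z))))
  →5  S(S(add(S(add(Z, S^4(Z))), mul(Z, Z))))
  →6  S(S(S(add(add(Z, S^4(Z)), mul(Z, Z)))))
  →7  S(S(S(add(S^4(Z), mul(Z, Z)))))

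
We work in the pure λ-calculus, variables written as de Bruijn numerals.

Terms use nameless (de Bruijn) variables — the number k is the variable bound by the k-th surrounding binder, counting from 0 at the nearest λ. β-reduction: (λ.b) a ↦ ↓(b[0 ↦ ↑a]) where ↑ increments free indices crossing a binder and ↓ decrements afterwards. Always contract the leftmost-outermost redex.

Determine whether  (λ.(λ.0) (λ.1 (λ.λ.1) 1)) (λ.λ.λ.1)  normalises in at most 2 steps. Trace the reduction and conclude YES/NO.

  start: (λ.(λ.0) (λ.1 (λ.λ.1) 1)) (λ.λ.λ.1)
  step 1: (λ.0) (λ.(λ.λ.λ.1) (λ.λ.1) (λ.λ.λ.1))
  step 2: λ.(λ.λ.λ.1) (λ.λ.1) (λ.λ.λ.1)

Answer: NO — after 2 steps the term is λ.(λ.λ.λ.1) (λ.λ.1) (λ.λ.λ.1), not yet normal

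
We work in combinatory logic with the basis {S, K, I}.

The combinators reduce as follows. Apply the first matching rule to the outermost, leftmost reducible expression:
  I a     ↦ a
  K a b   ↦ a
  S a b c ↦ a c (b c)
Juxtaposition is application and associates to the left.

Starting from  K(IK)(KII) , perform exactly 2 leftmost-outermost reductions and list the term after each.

  start: K(IK)(KII)
  →1  IK
  →2  K

Answer: after 2 steps: K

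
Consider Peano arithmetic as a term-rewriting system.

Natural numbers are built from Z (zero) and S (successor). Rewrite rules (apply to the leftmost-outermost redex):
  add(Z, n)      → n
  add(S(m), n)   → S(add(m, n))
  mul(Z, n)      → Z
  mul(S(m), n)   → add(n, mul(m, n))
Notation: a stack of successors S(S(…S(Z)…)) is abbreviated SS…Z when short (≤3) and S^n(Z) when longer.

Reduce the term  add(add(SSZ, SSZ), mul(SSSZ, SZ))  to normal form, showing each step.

Answer: normal form = S^7(Z)  (in 18 steps)

Working:
  start: add(add(SSZ, SSZ), mul(SSSZ, SZ))
  →1  add(S(add(SZ, SSZ)), mul(SSSZ, SZ))
  →2  S(add(add(SZ, SSZ), mul(SSSZ, SZ)))
  →3  S(add(S(add(Z, SSZ)), mul(SSSZ, SZ)))
  →4  S(S(add(add(Z, SSZ), mul(SSSZ, SZ))))
  →5  S(S(add(SSZ, mul(SSSZ, SZ))))
  →6  S(S(S(add(SZ, mul(SSSZ, SZ)))))
  →7  S(S(S(S(add(Z, mul(SSSZ, SZ))))))
  →8  S(S(S(S(mul(SSSZ, SZ)))))
  →9  S(S(S(S(add(SZ, mul(SSZ, SZ))))))
  →10  S(S(S(S(S(add(Z, mul(SSZ, SZ)))))))
  →11  S(S(S(S(S(mul(SSZ, SZ))))))
  →12  S(S(S(S(S(add(SZ, mul(SZ, SZ)))))))
  →13  S(S(S(S(S(S(add(Z, mul(SZ, SZ))))))))
  →14  S(S(S(S(S(S(mul(SZ, SZ)))))))
  →15  S(S(S(S(S(S(add(SZ, mul(Z, SZ))))))))
  →16  S(S(S(S(S(S(S(add(Z, mul(Z, SZ)))))))))
  →17  S(S(S(S(S(S(S(mul(Z, SZ))))))))
  →18  S^7(Z)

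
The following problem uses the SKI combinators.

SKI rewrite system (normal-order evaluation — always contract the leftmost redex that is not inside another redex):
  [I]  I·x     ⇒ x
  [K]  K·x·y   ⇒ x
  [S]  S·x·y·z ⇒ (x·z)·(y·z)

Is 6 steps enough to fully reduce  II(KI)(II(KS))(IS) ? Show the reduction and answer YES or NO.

Answer: YES — reaches normal form S in 5 ≤ 6 steps

Derivation:
  start: II(KI)(II(KS))(IS)
  →1  I(KI)(II(KS))(IS)
  →2  KI(II(KS))(IS)
  →3  I(IS)
  →4  IS
  →5  S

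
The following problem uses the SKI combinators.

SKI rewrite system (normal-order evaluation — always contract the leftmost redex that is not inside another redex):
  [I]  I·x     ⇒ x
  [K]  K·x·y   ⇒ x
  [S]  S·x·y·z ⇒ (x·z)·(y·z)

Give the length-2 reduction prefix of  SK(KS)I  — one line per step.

  start: SK(KS)I
  [1] KI(KSI)
  [2] I

Answer: after 2 steps: I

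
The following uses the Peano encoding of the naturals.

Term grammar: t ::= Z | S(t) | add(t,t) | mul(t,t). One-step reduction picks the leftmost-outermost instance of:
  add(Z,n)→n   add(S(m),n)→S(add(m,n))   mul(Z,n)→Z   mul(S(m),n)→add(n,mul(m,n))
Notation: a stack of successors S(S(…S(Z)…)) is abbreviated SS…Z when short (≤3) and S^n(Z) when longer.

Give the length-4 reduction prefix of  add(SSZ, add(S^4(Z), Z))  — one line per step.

  start: add(SSZ, add(S^4(Z), Z))
  [1] S(add(SZ, add(S^4(Z), Z)))
  [2] S(S(add(Z, add(S^4(Z), Z))))
  [3] S(S(add(S^4(Z), Z)))
  [4] S(S(S(add(SSSZ, Z))))

Answer: after 4 steps: S(S(S(add(SSSZ, Z))))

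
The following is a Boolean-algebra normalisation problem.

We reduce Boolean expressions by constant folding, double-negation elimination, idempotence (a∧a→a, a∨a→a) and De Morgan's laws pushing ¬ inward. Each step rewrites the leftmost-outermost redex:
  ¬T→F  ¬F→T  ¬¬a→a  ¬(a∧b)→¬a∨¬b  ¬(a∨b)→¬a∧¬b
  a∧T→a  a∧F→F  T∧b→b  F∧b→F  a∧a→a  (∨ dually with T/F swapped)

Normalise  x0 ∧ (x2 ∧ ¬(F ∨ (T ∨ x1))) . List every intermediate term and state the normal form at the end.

Answer: normal form = F  (in 8 steps)

Working:
  start: x0 ∧ (x2 ∧ ¬(F ∨ (T ∨ x1)))
  →1  x0 ∧ (x2 ∧ (¬F ∧ ¬(T ∨ x1)))
  →2  x0 ∧ (x2 ∧ (T ∧ ¬(T ∨ x1)))
  →3  x0 ∧ (x2 ∧ ¬(T ∨ x1))
  →4  x0 ∧ (x2 ∧ (¬T ∧ ¬x1))
  →5  x0 ∧ (x2 ∧ (F ∧ ¬x1))
  →6  x0 ∧ (x2 ∧ F)
  →7  x0 ∧ F
  →8  F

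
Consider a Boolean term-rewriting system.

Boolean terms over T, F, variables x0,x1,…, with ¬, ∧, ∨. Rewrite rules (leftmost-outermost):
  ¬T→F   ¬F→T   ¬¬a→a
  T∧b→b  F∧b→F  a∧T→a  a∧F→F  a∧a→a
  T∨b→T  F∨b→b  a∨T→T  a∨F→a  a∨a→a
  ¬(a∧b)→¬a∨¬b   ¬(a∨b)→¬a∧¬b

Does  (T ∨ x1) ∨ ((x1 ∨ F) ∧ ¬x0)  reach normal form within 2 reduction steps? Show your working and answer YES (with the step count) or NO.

Answer: YES — reaches normal form T in 2 ≤ 2 steps

Reduction:
  start: (T ∨ x1) ∨ ((x1 ∨ F) ∧ ¬x0)
  →1  T ∨ ((x1 ∨ F) ∧ ¬x0)
  →2  T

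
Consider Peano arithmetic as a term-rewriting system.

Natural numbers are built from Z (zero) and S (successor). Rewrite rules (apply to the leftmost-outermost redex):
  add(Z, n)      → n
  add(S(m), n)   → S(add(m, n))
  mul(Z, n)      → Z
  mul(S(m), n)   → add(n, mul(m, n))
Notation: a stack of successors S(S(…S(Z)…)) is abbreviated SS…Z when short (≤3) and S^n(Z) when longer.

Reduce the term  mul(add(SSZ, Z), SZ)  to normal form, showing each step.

Answer: normal form = SSZ  (in 10 steps)

Reduction:
  start: mul(add(SSZ, Z), SZ)
  →1  mul(S(add(SZ, Z)), SZ)
  →2  add(SZ, mul(add(SZ, Z), SZ))
  →3  S(add(Z, mul(add(SZ, Z), SZ)))
  →4  S(mul(add(SZ, Z), SZ))
  →5  S(mul(S(add(Z, Z)), SZ))
  →6  S(add(SZ, mul(add(Z, Z), SZ)))
  →7  S(S(add(Z, mul(add(Z, Z), SZ))))
  →8  S(S(mul(add(Z, Z), SZ)))
  →9  S(S(mul(Z, SZ)))
  →10  SSZ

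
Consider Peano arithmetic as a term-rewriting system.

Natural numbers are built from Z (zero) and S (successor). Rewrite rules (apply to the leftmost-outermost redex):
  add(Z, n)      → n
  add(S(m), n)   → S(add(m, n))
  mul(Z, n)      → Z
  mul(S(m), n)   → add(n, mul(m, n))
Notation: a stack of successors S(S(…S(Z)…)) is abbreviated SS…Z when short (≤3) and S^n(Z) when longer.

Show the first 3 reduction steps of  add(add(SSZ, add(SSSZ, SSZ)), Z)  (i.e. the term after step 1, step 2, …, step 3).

  start: add(add(SSZ, add(SSSZ, SSZ)), Z)
  →1  add(S(add(SZ, add(SSSZ, SSZ))), Z)
  →2  S(add(add(SZ, add(SSSZ, SSZ)), Z))
  →3  S(add(S(add(Z, add(SSSZ, SSZ))), Z))

Answer: after 3 steps: S(add(S(add(Z, add(SSSZ, SSZ))), Z))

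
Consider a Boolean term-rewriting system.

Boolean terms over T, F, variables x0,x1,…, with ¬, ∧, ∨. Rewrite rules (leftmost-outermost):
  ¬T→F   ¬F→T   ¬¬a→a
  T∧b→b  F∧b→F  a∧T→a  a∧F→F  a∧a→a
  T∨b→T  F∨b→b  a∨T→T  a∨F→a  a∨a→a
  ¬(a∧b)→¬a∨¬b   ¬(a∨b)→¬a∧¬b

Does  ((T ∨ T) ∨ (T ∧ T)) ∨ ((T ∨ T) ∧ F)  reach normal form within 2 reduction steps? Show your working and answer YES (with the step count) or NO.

  start: ((T ∨ T) ∨ (T ∧ T)) ∨ ((T ∨ T) ∧ F)
  step 1: (T ∨ (T ∧ T)) ∨ ((T ∨ T) ∧ F)
  step 2: T ∨ ((T ∨ T) ∧ F)

Answer: NO — after 2 steps the term is T ∨ ((T ∨ T) ∧ F), not yet normal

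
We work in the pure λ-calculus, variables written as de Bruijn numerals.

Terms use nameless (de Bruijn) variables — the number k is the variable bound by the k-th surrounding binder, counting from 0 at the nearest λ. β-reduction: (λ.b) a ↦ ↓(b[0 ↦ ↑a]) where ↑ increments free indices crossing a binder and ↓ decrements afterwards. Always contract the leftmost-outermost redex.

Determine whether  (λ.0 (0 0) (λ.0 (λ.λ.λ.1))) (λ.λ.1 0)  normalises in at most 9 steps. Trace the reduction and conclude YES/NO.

Answer: YES — reaches normal form λ.0 (λ.λ.λ.1) in 7 ≤ 9 steps

Working:
  start: (λ.0 (0 0) (λ.0 (λ.λ.λ.1))) (λ.λ.1 0)
  [1] (λ.λ.1 0) ((λ.λ.1 0) (λ.λ.1 0)) (λ.0 (λ.λ.λ.1))
  [2] (λ.(λ.λ.1 0) (λ.λ.1 0) 0) (λ.0 (λ.λ.λ.1))
  [3] (λ.λ.1 0) (λ.λ.1 0) (λ.0 (λ.λ.λ.1))
  [4] (λ.(λ.λ.1 0) 0) (λ.0 (λ.λ.λ.1))
  [5] (λ.λ.1 0) (λ.0 (λ.λ.λ.1))
  [6] λ.(λ.0 (λ.λ.λ.1)) 0
  [7] λ.0 (λ.λ.λ.1)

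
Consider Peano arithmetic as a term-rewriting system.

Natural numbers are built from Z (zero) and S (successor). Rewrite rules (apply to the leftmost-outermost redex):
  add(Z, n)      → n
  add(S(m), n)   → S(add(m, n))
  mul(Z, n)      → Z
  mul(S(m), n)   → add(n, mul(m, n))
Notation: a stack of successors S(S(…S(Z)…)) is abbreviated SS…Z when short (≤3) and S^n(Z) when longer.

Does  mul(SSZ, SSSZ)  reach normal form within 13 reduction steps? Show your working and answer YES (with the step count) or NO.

Answer: YES — reaches normal form S^6(Z) in 11 ≤ 13 steps

Reduction:
  start: mul(SSZ, SSSZ)
  step 1: add(SSSZ, mul(SZ, SSSZ))
  step 2: S(add(SSZ, mul(SZ, SSSZ)))
  step 3: S(S(add(SZ, mul(SZ, SSSZ))))
  step 4: S(S(S(add(Z, mul(SZ, SSSZ)))))
  step 5: S(S(S(mul(SZ, SSSZ))))
  step 6: S(S(S(add(SSSZ, mul(Z, SSSZ)))))
  step 7: S(S(S(S(add(SSZ, mul(Z, SSSZ))))))
  step 8: S(S(S(S(S(add(SZ, mul(Z, SSSZ)))))))
  step 9: S(S(S(S(S(S(add(Z, mul(Z, SSSZ))))))))
  step 10: S(S(S(S(S(S(mul(Z, SSSZ)))))))
  step 11: S^6(Z)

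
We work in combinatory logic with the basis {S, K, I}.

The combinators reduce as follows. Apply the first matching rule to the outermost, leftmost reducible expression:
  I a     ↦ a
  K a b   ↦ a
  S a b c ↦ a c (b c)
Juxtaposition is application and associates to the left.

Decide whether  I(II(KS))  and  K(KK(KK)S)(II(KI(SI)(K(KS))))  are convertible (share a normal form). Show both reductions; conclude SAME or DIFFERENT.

Answer: SAME — A ⇓ KS, B ⇓ KS

Derivation:
Term A:
  start: I(II(KS))
  step 1: II(KS)
  step 2: I(KS)
  step 3: KS

Term B:
  start: K(KK(KK)S)(II(KI(SI)(K(KS))))
  step 1: KK(KK)S
  step 2: KS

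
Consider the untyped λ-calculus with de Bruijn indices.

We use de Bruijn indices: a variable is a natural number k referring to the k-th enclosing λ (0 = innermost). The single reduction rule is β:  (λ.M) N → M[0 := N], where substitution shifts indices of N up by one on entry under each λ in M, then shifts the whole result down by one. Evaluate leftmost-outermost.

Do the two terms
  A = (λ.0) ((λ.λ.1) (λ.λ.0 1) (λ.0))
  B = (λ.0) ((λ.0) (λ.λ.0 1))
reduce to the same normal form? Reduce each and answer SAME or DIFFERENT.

Term A:
  start: (λ.0) ((λ.λ.1) (λ.λ.0 1) (λ.0))
  →1  (λ.λ.1) (λ.λ.0 1) (λ.0)
  →2  (λ.λ.λ.0 1) (λ.0)
  →3  λ.λ.0 1

Term B:
  start: (λ.0) ((λ.0) (λ.λ.0 1))
  →1  (λ.0) (λ.λ.0 1)
  →2  λ.λ.0 1

Answer: SAME — A ⇓ λ.λ.0 1, B ⇓ λ.λ.0 1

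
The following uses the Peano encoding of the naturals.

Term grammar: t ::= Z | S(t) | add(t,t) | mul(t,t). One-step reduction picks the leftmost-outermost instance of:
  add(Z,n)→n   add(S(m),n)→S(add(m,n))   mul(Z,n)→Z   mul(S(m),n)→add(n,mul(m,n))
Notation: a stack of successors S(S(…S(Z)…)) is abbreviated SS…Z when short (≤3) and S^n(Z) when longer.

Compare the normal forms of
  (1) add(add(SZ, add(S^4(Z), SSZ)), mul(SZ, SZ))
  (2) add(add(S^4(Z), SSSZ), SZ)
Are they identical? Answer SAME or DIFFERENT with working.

Answer: SAME — A ⇓ S^8(Z), B ⇓ S^8(Z)

Reduction:
Term A:
  start: add(add(SZ, add(S^4(Z), SSZ)), mul(SZ, SZ))
  step 1: add(S(add(Z, add(S^4(Z), SSZ))), mul(SZ, SZ))
  step 2: S(add(add(Z, add(S^4(Z), SSZ)), mul(SZ, SZ)))
  step 3: S(add(add(S^4(Z), SSZ), mul(SZ, SZ)))
  step 4: S(add(S(add(SSSZ, SSZ)), mul(SZ, SZ)))
  step 5: S(S(add(add(SSSZ, SSZ), mul(SZ, SZ))))
  step 6: S(S(add(S(add(SSZ, SSZ)), mul(SZ, SZ))))
  step 7: S(S(S(add(add(SSZ, SSZ), mul(SZ, SZ)))))
  step 8: S(S(S(add(S(add(SZ, SSZ)), mul(SZ, SZ)))))
  step 9: S(S(S(S(add(add(SZ, SSZ), mul(SZ, SZ))))))
  step 10: S(S(S(S(add(S(add(Z, SSZ)), mul(SZ, SZ))))))
  step 11: S(S(S(S(S(add(add(Z, SSZ), mul(SZ, SZ)))))))
  step 12: S(S(S(S(S(add(SSZ, mul(SZ, SZ)))))))
  step 13: S(S(S(S(S(S(add(SZ, mul(SZ, SZ))))))))
  step 14: S(S(S(S(S(S(S(add(Z, mul(SZ, SZ)))))))))
  step 15: S(S(S(S(S(S(S(mul(SZ, SZ))))))))
  step 16: S(S(S(S(S(S(S(add(SZ, mul(Z, SZ)))))))))
  step 17: S(S(S(S(S(S(S(S(add(Z, mul(Z, SZ))))))))))
  step 18: S(S(S(S(S(S(S(S(mul(Z, SZ)))))))))
  step 19: S^8(Z)

Term B:
  start: add(add(S^4(Z), SSSZ), SZ)
  step 1: add(S(add(SSSZ, SSSZ)), SZ)
  step 2: S(add(add(SSSZ, SSSZ), SZ))
  step 3: S(add(S(add(SSZ, SSSZ)), SZ))
  step 4: S(S(add(add(SSZ, SSSZ), SZ)))
  step 5: S(S(add(S(add(SZ, SSSZ)), SZ)))
  step 6: S(S(S(add(add(SZ, SSSZ), SZ))))
  step 7: S(S(S(add(S(add(Z, SSSZ)), SZ))))
  step 8: S(S(S(S(add(add(Z, SSSZ), SZ)))))
  step 9: S(S(S(S(add(SSSZ, SZ)))))
  step 10: S(S(S(S(S(add(SSZ, SZ))))))
  step 11: S(S(S(S(S(S(add(SZ, SZ)))))))
  step 12: S(S(S(S(S(S(S(add(Z, SZ))))))))
  step 13: S^8(Z)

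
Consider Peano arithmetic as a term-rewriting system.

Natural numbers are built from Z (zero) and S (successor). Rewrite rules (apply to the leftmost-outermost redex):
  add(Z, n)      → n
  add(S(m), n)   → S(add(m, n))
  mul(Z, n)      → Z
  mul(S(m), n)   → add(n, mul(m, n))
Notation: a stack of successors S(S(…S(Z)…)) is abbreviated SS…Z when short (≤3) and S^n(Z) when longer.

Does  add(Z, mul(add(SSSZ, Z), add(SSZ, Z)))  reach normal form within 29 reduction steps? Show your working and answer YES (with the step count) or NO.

Answer: YES — reaches normal form S^6(Z) in 27 ≤ 29 steps

Working:
  start: add(Z, mul(add(SSSZ, Z), add(SSZ, Z)))
  step 1: mul(add(SSSZ, Z), add(SSZ, Z))
  step 2: mul(S(add(SSZ, Z)), add(SSZ, Z))
  step 3: add(add(SSZ, Z), mul(add(SSZ, Z), add(SSZ, Z)))
  step 4: add(S(add(SZ, Z)), mul(add(SSZ, Z), add(SSZ, Z)))
  step 5: S(add(add(SZ, Z), mul(add(SSZ, Z), add(SSZ, Z))))
  step 6: S(add(S(add(Z, Z)), mul(add(SSZ, Z), add(SSZ, Z))))
  step 7: S(S(add(add(Z, Z), mul(add(SSZ, Z), add(SSZ, Z)))))
  step 8: S(S(add(Z, mul(add(SSZ, Z), add(SSZ, Z)))))
  step 9: S(S(mul(add(SSZ, Z), add(SSZ, Z))))
  step 10: S(S(mul(S(add(SZ, Z)), add(SSZ, Z))))
  step 11: S(S(add(add(SSZ, Z), mul(add(SZ, Z), add(SSZ, Z)))))
  step 12: S(S(add(S(add(SZ, Z)), mul(add(SZ, Z), add(SSZ, Z)))))
  step 13: S(S(S(add(add(SZ, Z), mul(add(SZ, Z), add(SSZ, Z))))))
  step 14: S(S(S(add(S(add(Z, Z)), mul(add(SZ, Z), add(SSZ, Z))))))
  step 15: S(S(S(S(add(add(Z, Z), mul(add(SZ, Z), add(SSZ, Z)))))))
  step 16: S(S(S(S(add(Z, mul(add(SZ, Z), add(SSZ, Z)))))))
  step 17: S(S(S(S(mul(add(SZ, Z), add(SSZ, Z))))))
  step 18: S(S(S(S(mul(S(add(Z, Z)), add(SSZ, Z))))))
  step 19: S(S(S(S(add(add(SSZ, Z), mul(add(Z, Z), add(SSZ, Z)))))))
  step 20: S(S(S(S(add(S(add(SZ, Z)), mul(add(Z, Z), add(SSZ, Z)))))))
  step 21: S(S(S(S(S(add(add(SZ, Z), mul(add(Z, Z), add(SSZ, Z))))))))
  step 22: S(S(S(S(S(add(S(add(Z, Z)), mul(add(Z, Z), add(SSZ, Z))))))))
  step 23: S(S(S(S(S(S(add(add(Z, Z), mul(add(Z, Z), add(SSZ, Z)))))))))
  step 24: S(S(S(S(S(S(add(Z, mul(add(Z, Z), add(SSZ, Z)))))))))
  step 25: S(S(S(S(S(S(mul(add(Z, Z), add(SSZ, Z))))))))
  step 26: S(S(S(S(S(S(mul(Z, add(SSZ, Z))))))))
  step 27: S^6(Z)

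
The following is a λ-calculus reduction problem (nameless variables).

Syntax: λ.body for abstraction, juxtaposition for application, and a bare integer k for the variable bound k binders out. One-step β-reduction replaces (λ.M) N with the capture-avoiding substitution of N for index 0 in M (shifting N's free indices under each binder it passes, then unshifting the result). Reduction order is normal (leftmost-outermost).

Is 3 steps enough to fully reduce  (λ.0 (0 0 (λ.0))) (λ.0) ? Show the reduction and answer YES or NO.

  start: (λ.0 (0 0 (λ.0))) (λ.0)
  step 1: (λ.0) ((λ.0) (λ.0) (λ.0))
  step 2: (λ.0) (λ.0) (λ.0)
  step 3: (λ.0) (λ.0)

Answer: NO — after 3 steps the term is (λ.0) (λ.0), not yet normal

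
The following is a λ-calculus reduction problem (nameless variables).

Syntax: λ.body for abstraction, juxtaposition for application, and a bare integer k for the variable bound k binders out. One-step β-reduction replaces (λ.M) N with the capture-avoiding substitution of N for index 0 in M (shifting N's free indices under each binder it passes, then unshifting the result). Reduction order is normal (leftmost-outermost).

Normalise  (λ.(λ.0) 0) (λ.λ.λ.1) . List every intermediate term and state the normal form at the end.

  start: (λ.(λ.0) 0) (λ.λ.λ.1)
  step 1: (λ.0) (λ.λ.λ.1)
  step 2: λ.λ.λ.1

Answer: normal form = λ.λ.λ.1  (in 2 steps)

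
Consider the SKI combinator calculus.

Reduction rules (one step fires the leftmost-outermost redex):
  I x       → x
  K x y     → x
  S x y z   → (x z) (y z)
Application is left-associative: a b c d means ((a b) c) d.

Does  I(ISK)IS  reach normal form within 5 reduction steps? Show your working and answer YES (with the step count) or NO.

  start: I(ISK)IS
  step 1: ISKIS
  step 2: SKIS
  step 3: KS(IS)
  step 4: S

Answer: YES — reaches normal form S in 4 ≤ 5 steps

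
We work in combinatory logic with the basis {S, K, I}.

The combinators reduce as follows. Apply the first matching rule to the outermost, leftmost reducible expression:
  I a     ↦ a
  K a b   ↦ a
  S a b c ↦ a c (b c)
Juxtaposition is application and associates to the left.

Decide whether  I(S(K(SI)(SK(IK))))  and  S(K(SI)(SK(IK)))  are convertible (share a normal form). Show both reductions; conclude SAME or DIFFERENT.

Answer: SAME — A ⇓ S(SI), B ⇓ S(SI)

Reduction:
Term A:
  start: I(S(K(SI)(SK(IK))))
  step 1: S(K(SI)(SK(IK)))
  step 2: S(SI)

Term B:
  start: S(K(SI)(SK(IK)))
  step 1: S(SI)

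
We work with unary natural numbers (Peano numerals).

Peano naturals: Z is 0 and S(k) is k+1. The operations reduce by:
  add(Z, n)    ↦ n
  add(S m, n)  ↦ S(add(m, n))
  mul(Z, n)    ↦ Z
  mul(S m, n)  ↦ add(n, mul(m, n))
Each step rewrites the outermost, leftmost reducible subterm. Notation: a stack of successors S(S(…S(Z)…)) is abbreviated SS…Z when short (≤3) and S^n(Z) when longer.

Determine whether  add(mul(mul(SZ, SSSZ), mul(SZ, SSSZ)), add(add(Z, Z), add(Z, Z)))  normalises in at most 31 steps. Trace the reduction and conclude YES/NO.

  start: add(mul(mul(SZ, SSSZ), mul(SZ, SSSZ)), add(add(Z, Z), add(Z, Z)))
  →1  add(mul(add(SSSZ, mul(Z, SSSZ)), mul(SZ, SSSZ)), add(add(Z, Z), add(Z, Z)))
  →2  add(mul(S(add(SSZ, mul(Z, SSSZ))), mul(SZ, SSSZ)), add(add(Z, Z), add(Z, Z)))
  →3  add(add(mul(SZ, SSSZ), mul(add(SSZ, mul(Z, SSSZ)), mul(SZ, SSSZ))), add(add(Z, Z), add(Z, Z)))
  →4  add(add(add(SSSZ, mul(Z, SSSZ)), mul(add(SSZ, mul(Z, SSSZ)), mul(SZ, SSSZ))), add(add(Z, Z), add(Z, Z)))
  →5  add(add(S(add(SSZ, mul(Z, SSSZ))), mul(add(SSZ, mul(Z, SSSZ)), mul(SZ, SSSZ))), add(add(Z, Z), add(Z, Z)))
  →6  add(S(add(add(SSZ, mul(Z, SSSZ)), mul(add(SSZ, mul(Z, SSSZ)), mul(SZ, SSSZ)))), add(add(Z, Z), add(Z, Z)))
  →7  S(add(add(add(SSZ, mul(Z, SSSZ)), mul(add(SSZ, mul(Z, SSSZ)), mul(SZ, SSSZ))), add(add(Z, Z), add(Z, Z))))
  →8  S(add(add(S(add(SZ, mul(Z, SSSZ))), mul(add(SSZ, mul(Z, SSSZ)), mul(SZ, SSSZ))), add(add(Z, Z), add(Z, Z))))
  →9  S(add(S(add(add(SZ, mul(Z, SSSZ)), mul(add(SSZ, mul(Z, SSSZ)), mul(SZ, SSSZ)))), add(add(Z, Z), add(Z, Z))))
  →10  S(S(add(add(add(SZ, mul(Z, SSSZ)), mul(add(SSZ, mul(Z, SSSZ)), mul(SZ, SSSZ))), add(add(Z, Z), add(Z, Z)))))
  →11  S(S(add(add(S(add(Z, mul(Z, SSSZ))), mul(add(SSZ, mul(Z, SSSZ)), mul(SZ, SSSZ))), add(add(Z, Z), add(Z, Z)))))
  →12  S(S(add(S(add(add(Z, mul(Z, SSSZ)), mul(add(SSZ, mul(Z, SSSZ)), mul(SZ, SSSZ)))), add(add(Z, Z), add(Z, Z)))))
  →13  S(S(S(add(add(add(Z, mul(Z, SSSZ)), mul(add(SSZ, mul(Z, SSSZ)), mul(SZ, SSSZ))), add(add(Z, Z), add(Z, Z))))))
  →14  S(S(S(add(add(mul(Z, SSSZ), mul(add(SSZ, mul(Z, SSSZ)), mul(SZ, SSSZ))), add(add(Z, Z), add(Z, Z))))))
  →15  S(S(S(add(add(Z, mul(add(SSZ, mul(Z, SSSZ)), mul(SZ, SSSZ))), add(add(Z, Z), add(Z, Z))))))
  →16  S(S(S(add(mul(add(SSZ, mul(Z, SSSZ)), mul(SZ, SSSZ)), add(add(Z, Z), add(Z, Z))))))
  →17  S(S(S(add(mul(S(add(SZ, mul(Z, SSSZ))), mul(SZ, SSSZ)), add(add(Z, Z), add(Z, Z))))))
  →18  S(S(S(add(add(mul(SZ, SSSZ), mul(add(SZ, mul(Z, SSSZ)), mul(SZ, SSSZ))), add(add(Z, Z), add(Z, Z))))))
  →19  S(S(S(add(add(add(SSSZ, mul(Z, SSSZ)), mul(add(SZ, mul(Z, SSSZ)), mul(SZ, SSSZ))), add(add(Z, Z), add(Z, Z))))))
  →20  S(S(S(add(add(S(add(SSZ, mul(Z, SSSZ))), mul(add(SZ, mul(Z, SSSZ)), mul(SZ, SSSZ))), add(add(Z, Z), add(Z, Z))))))
  →21  S(S(S(add(S(add(add(SSZ, mul(Z, SSSZ)), mul(add(SZ, mul(Z, SSSZ)), mul(SZ, SSSZ)))), add(add(Z, Z), add(Z, Z))))))
  →22  S(S(S(S(add(add(add(SSZ, mul(Z, SSSZ)), mul(add(SZ, mul(Z, SSSZ)), mul(SZ, SSSZ))), add(add(Z, Z), add(Z, Z)))))))
  →23  S(S(S(S(add(add(S(add(SZ, mul(Z, SSSZ))), mul(add(SZ, mul(Z, SSSZ)), mul(SZ, SSSZ))), add(add(Z, Z), add(Z, Z)))))))
  →24  S(S(S(S(add(S(add(add(SZ, mul(Z, SSSZ)), mul(add(SZ, mul(Z, SSSZ)), mul(SZ, SSSZ)))), add(add(Z, Z), add(Z, Z)))))))
  →25  S(S(S(S(S(add(add(add(SZ, mul(Z, SSSZ)), mul(add(SZ, mul(Z, SSSZ)), mul(SZ, SSSZ))), add(add(Z, Z), add(Z, Z))))))))
  →26  S(S(S(S(S(add(add(S(add(Z, mul(Z, SSSZ))), mul(add(SZ, mul(Z, SSSZ)), mul(SZ, SSSZ))), add(add(Z, Z), add(Z, Z))))))))
  →27  S(S(S(S(S(add(S(add(add(Z, mul(Z, SSSZ)), mul(add(SZ, mul(Z, SSSZ)), mul(SZ, SSSZ)))), add(add(Z, Z), add(Z, Z))))))))
  →28  S(S(S(S(S(S(add(add(add(Z, mul(Z, SSSZ)), mul(add(SZ, mul(Z, SSSZ)), mul(SZ, SSSZ))), add(add(Z, Z), add(Z, Z)))))))))
  →29  S(S(S(S(S(S(add(add(mul(Z, SSSZ), mul(add(SZ, mul(Z, SSSZ)), mul(SZ, SSSZ))), add(add(Z, Z), add(Z, Z)))))))))
  →30  S(S(S(S(S(S(add(add(Z, mul(add(SZ, mul(Z, SSSZ)), mul(SZ, SSSZ))), add(add(Z, Z), add(Z, Z)))))))))
  →31  S(S(S(S(S(S(add(mul(add(SZ, mul(Z, SSSZ)), mul(SZ, SSSZ)), add(add(Z, Z), add(Z, Z)))))))))

Answer: NO — after 31 steps the term is S(S(S(S(S(S(add(mul(add(SZ, mul(Z, SSSZ)), mul(SZ, SSSZ)), add(add(Z, Z), add(Z, Z))))))))), not yet normal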